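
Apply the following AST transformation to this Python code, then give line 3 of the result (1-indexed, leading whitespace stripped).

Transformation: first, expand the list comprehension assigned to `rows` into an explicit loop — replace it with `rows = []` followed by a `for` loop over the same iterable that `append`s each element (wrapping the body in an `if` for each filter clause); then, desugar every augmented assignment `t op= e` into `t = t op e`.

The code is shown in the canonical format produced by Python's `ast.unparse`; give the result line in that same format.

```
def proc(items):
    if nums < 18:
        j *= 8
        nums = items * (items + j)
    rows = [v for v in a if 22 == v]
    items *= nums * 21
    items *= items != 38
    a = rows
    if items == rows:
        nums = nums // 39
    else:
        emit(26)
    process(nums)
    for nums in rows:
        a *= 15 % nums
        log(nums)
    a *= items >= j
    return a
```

Transformed code:
def proc(items):
    if nums < 18:
        j = j * 8
        nums = items * (items + j)
    rows = []
    for v in a:
        if 22 == v:
            rows.append(v)
    items = items * (nums * 21)
    items = items * (items != 38)
    a = rows
    if items == rows:
        nums = nums // 39
    else:
        emit(26)
    process(nums)
    for nums in rows:
        a = a * (15 % nums)
        log(nums)
    a = a * (items >= j)
    return a

j = j * 8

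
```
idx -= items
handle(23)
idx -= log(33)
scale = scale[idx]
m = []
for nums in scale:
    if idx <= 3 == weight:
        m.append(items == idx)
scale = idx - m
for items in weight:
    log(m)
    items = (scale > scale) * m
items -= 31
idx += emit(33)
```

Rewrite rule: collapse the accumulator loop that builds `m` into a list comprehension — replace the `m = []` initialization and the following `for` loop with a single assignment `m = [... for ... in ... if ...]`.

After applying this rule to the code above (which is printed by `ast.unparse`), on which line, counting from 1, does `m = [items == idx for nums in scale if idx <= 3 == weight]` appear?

5

Transformed code:
idx -= items
handle(23)
idx -= log(33)
scale = scale[idx]
m = [items == idx for nums in scale if idx <= 3 == weight]
scale = idx - m
for items in weight:
    log(m)
    items = (scale > scale) * m
items -= 31
idx += emit(33)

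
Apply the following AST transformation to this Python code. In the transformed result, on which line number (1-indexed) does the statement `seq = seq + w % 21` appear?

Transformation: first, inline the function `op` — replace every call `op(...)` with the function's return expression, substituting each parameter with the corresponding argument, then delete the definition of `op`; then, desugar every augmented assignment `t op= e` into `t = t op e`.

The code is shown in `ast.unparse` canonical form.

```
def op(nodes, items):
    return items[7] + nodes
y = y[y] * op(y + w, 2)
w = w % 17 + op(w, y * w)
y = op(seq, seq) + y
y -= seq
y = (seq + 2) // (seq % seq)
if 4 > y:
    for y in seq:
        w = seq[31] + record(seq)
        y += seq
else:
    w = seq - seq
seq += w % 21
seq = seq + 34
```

12

Transformed code:
y = y[y] * (2[7] + (y + w))
w = w % 17 + ((y * w)[7] + w)
y = seq[7] + seq + y
y = y - seq
y = (seq + 2) // (seq % seq)
if 4 > y:
    for y in seq:
        w = seq[31] + record(seq)
        y = y + seq
else:
    w = seq - seq
seq = seq + w % 21
seq = seq + 34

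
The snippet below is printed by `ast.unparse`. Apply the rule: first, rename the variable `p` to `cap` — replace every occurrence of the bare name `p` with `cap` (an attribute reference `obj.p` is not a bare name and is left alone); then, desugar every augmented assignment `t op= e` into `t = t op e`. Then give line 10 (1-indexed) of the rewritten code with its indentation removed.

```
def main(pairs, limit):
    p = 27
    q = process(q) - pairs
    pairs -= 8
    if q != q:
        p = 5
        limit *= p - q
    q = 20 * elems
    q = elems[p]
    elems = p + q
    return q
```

elems = cap + q

Transformed code:
def main(pairs, limit):
    cap = 27
    q = process(q) - pairs
    pairs = pairs - 8
    if q != q:
        cap = 5
        limit = limit * (cap - q)
    q = 20 * elems
    q = elems[cap]
    elems = cap + q
    return q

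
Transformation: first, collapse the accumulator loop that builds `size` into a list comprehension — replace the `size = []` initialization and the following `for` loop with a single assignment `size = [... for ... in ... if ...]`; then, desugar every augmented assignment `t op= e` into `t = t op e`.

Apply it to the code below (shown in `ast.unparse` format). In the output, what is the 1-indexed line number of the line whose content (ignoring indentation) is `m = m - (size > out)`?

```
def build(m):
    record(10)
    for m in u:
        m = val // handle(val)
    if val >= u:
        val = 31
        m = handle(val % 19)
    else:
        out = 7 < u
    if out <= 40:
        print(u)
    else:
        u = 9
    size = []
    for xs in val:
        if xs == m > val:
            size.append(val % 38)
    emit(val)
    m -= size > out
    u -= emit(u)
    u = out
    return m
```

16

Transformed code:
def build(m):
    record(10)
    for m in u:
        m = val // handle(val)
    if val >= u:
        val = 31
        m = handle(val % 19)
    else:
        out = 7 < u
    if out <= 40:
        print(u)
    else:
        u = 9
    size = [val % 38 for xs in val if xs == m > val]
    emit(val)
    m = m - (size > out)
    u = u - emit(u)
    u = out
    return m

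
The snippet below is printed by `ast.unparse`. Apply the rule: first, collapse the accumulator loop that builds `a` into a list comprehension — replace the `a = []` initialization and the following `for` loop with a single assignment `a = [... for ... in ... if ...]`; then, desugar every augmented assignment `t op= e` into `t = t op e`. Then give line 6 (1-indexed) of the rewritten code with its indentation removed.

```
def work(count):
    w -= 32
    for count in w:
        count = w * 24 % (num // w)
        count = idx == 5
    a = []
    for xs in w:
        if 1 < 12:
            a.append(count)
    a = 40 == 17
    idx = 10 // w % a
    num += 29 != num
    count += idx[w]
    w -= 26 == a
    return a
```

a = [count for xs in w if 1 < 12]

Transformed code:
def work(count):
    w = w - 32
    for count in w:
        count = w * 24 % (num // w)
        count = idx == 5
    a = [count for xs in w if 1 < 12]
    a = 40 == 17
    idx = 10 // w % a
    num = num + (29 != num)
    count = count + idx[w]
    w = w - (26 == a)
    return a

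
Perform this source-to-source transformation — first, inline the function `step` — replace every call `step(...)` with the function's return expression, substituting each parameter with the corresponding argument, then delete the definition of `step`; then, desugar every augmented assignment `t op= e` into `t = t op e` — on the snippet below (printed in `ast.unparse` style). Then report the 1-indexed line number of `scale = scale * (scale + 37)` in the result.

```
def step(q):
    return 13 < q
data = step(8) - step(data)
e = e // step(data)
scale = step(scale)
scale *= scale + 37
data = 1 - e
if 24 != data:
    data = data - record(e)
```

4

Transformed code:
data = (13 < 8) - (13 < data)
e = e // (13 < data)
scale = 13 < scale
scale = scale * (scale + 37)
data = 1 - e
if 24 != data:
    data = data - record(e)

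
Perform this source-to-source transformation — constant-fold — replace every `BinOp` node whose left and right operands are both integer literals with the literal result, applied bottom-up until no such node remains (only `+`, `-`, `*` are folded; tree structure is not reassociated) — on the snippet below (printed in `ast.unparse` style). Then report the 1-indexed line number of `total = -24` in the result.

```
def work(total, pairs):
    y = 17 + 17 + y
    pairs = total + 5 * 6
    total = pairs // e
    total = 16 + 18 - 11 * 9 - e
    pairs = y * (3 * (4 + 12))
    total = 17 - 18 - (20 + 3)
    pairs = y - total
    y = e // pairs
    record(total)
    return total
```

7

Transformed code:
def work(total, pairs):
    y = 34 + y
    pairs = total + 30
    total = pairs // e
    total = -65 - e
    pairs = y * 48
    total = -24
    pairs = y - total
    y = e // pairs
    record(total)
    return total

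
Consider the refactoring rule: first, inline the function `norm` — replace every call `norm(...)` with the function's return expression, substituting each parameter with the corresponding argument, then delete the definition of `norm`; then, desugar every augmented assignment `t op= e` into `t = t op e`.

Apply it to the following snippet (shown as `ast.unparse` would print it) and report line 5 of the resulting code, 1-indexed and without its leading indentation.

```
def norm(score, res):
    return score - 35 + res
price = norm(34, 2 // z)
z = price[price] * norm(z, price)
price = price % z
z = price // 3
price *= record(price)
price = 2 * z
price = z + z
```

Transformed code:
price = 34 - 35 + 2 // z
z = price[price] * (z - 35 + price)
price = price % z
z = price // 3
price = price * record(price)
price = 2 * z
price = z + z

price = price * record(price)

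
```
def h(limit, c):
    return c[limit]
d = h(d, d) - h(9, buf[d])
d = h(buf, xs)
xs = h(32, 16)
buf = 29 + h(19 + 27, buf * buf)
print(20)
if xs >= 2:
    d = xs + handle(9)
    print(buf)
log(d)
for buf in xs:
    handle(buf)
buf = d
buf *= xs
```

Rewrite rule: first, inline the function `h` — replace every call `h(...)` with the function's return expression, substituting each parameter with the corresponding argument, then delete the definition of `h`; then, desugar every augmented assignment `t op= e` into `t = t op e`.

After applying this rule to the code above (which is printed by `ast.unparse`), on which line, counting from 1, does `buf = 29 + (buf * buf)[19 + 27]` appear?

4

Transformed code:
d = d[d] - buf[d][9]
d = xs[buf]
xs = 16[32]
buf = 29 + (buf * buf)[19 + 27]
print(20)
if xs >= 2:
    d = xs + handle(9)
    print(buf)
log(d)
for buf in xs:
    handle(buf)
buf = d
buf = buf * xs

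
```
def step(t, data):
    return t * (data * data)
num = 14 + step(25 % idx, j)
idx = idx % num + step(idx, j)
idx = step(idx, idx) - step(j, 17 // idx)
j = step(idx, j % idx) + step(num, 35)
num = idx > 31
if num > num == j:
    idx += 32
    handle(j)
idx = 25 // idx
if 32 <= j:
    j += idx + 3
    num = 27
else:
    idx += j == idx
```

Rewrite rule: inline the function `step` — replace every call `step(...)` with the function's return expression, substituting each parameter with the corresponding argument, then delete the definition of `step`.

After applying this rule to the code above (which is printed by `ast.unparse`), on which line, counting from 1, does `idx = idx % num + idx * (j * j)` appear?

Transformed code:
num = 14 + 25 % idx * (j * j)
idx = idx % num + idx * (j * j)
idx = idx * (idx * idx) - j * (17 // idx * (17 // idx))
j = idx * (j % idx * (j % idx)) + num * (35 * 35)
num = idx > 31
if num > num == j:
    idx += 32
    handle(j)
idx = 25 // idx
if 32 <= j:
    j += idx + 3
    num = 27
else:
    idx += j == idx

2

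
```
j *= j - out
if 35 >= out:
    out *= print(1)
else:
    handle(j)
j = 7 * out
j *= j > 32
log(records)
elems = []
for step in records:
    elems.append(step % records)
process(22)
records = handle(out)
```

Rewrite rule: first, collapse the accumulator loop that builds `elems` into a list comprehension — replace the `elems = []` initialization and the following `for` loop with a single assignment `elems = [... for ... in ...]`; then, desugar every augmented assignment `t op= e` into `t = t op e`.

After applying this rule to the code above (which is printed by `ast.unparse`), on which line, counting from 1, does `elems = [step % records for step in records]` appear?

Transformed code:
j = j * (j - out)
if 35 >= out:
    out = out * print(1)
else:
    handle(j)
j = 7 * out
j = j * (j > 32)
log(records)
elems = [step % records for step in records]
process(22)
records = handle(out)

9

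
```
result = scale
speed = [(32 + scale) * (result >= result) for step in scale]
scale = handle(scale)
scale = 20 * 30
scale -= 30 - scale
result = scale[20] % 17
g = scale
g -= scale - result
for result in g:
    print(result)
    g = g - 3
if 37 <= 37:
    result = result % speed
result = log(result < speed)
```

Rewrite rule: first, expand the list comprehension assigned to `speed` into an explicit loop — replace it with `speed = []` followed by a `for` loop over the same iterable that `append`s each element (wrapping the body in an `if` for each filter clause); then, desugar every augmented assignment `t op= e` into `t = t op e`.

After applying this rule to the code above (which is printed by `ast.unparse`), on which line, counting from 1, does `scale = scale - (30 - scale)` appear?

7

Transformed code:
result = scale
speed = []
for step in scale:
    speed.append((32 + scale) * (result >= result))
scale = handle(scale)
scale = 20 * 30
scale = scale - (30 - scale)
result = scale[20] % 17
g = scale
g = g - (scale - result)
for result in g:
    print(result)
    g = g - 3
if 37 <= 37:
    result = result % speed
result = log(result < speed)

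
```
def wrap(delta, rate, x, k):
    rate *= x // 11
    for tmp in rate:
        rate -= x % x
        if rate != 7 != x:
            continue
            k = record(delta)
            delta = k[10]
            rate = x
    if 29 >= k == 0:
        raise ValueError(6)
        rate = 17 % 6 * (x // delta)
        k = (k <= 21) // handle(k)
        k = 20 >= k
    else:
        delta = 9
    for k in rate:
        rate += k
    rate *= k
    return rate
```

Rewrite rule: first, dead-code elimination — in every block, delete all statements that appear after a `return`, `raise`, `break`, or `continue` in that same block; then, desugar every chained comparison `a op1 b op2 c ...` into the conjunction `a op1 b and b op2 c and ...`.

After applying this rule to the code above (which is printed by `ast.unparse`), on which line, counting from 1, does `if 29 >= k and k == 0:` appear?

7

Transformed code:
def wrap(delta, rate, x, k):
    rate *= x // 11
    for tmp in rate:
        rate -= x % x
        if rate != 7 and 7 != x:
            continue
    if 29 >= k and k == 0:
        raise ValueError(6)
    else:
        delta = 9
    for k in rate:
        rate += k
    rate *= k
    return rate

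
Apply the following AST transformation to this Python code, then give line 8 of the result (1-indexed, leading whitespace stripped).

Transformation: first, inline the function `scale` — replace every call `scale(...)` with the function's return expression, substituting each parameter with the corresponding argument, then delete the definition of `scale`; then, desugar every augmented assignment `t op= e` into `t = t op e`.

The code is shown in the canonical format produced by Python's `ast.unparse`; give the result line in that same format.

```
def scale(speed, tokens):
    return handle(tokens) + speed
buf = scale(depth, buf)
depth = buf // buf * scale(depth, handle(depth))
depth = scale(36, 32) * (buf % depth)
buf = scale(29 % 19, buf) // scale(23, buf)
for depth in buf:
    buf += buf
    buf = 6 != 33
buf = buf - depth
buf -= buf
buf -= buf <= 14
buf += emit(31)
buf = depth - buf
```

buf = buf - depth

Transformed code:
buf = handle(buf) + depth
depth = buf // buf * (handle(handle(depth)) + depth)
depth = (handle(32) + 36) * (buf % depth)
buf = (handle(buf) + 29 % 19) // (handle(buf) + 23)
for depth in buf:
    buf = buf + buf
    buf = 6 != 33
buf = buf - depth
buf = buf - buf
buf = buf - (buf <= 14)
buf = buf + emit(31)
buf = depth - buf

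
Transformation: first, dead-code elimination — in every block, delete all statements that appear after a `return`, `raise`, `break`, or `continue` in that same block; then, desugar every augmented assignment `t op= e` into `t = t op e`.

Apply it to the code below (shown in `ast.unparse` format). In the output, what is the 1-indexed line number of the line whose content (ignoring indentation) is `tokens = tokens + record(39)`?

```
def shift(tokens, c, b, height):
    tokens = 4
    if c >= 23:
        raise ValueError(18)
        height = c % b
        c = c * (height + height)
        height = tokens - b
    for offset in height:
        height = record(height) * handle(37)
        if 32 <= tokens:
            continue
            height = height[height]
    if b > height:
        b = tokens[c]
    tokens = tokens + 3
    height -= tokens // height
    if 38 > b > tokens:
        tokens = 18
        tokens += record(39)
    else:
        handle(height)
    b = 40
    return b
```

Transformed code:
def shift(tokens, c, b, height):
    tokens = 4
    if c >= 23:
        raise ValueError(18)
    for offset in height:
        height = record(height) * handle(37)
        if 32 <= tokens:
            continue
    if b > height:
        b = tokens[c]
    tokens = tokens + 3
    height = height - tokens // height
    if 38 > b > tokens:
        tokens = 18
        tokens = tokens + record(39)
    else:
        handle(height)
    b = 40
    return b

15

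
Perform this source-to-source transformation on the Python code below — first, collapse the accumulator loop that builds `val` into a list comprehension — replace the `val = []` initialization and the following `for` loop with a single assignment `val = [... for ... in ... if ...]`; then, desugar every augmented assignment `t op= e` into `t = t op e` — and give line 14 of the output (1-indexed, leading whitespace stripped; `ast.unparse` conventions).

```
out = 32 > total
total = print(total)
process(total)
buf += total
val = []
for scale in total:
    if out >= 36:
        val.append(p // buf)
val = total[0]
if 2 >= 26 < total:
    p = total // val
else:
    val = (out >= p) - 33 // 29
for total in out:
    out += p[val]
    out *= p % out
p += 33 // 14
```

p = p + 33 // 14

Transformed code:
out = 32 > total
total = print(total)
process(total)
buf = buf + total
val = [p // buf for scale in total if out >= 36]
val = total[0]
if 2 >= 26 < total:
    p = total // val
else:
    val = (out >= p) - 33 // 29
for total in out:
    out = out + p[val]
    out = out * (p % out)
p = p + 33 // 14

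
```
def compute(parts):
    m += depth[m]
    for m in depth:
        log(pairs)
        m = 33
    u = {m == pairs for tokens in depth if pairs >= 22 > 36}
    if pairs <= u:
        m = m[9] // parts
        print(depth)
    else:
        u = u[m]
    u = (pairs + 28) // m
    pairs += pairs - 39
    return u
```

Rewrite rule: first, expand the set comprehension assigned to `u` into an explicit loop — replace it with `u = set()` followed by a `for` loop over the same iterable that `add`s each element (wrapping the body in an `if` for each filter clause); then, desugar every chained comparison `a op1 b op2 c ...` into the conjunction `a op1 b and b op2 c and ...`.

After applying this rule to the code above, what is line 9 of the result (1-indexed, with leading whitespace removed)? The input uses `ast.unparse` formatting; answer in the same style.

u.add(m == pairs)

Transformed code:
def compute(parts):
    m += depth[m]
    for m in depth:
        log(pairs)
        m = 33
    u = set()
    for tokens in depth:
        if pairs >= 22 and 22 > 36:
            u.add(m == pairs)
    if pairs <= u:
        m = m[9] // parts
        print(depth)
    else:
        u = u[m]
    u = (pairs + 28) // m
    pairs += pairs - 39
    return u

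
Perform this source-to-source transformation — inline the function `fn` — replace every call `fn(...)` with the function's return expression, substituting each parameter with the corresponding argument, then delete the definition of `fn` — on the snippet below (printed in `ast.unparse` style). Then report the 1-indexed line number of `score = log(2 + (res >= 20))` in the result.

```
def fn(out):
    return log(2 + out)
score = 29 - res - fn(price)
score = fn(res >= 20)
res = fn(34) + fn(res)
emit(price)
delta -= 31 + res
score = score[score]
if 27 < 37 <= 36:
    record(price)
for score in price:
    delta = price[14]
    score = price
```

2

Transformed code:
score = 29 - res - log(2 + price)
score = log(2 + (res >= 20))
res = log(2 + 34) + log(2 + res)
emit(price)
delta -= 31 + res
score = score[score]
if 27 < 37 <= 36:
    record(price)
for score in price:
    delta = price[14]
    score = price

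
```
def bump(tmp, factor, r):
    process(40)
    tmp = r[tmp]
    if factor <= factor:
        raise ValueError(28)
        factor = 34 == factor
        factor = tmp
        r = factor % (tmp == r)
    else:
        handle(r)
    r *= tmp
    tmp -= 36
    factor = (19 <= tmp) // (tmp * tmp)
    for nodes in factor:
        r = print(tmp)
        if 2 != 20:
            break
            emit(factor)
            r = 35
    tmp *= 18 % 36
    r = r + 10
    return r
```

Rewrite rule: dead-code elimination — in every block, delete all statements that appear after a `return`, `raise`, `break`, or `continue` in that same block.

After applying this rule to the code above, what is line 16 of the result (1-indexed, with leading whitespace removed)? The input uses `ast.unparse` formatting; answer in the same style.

r = r + 10

Transformed code:
def bump(tmp, factor, r):
    process(40)
    tmp = r[tmp]
    if factor <= factor:
        raise ValueError(28)
    else:
        handle(r)
    r *= tmp
    tmp -= 36
    factor = (19 <= tmp) // (tmp * tmp)
    for nodes in factor:
        r = print(tmp)
        if 2 != 20:
            break
    tmp *= 18 % 36
    r = r + 10
    return r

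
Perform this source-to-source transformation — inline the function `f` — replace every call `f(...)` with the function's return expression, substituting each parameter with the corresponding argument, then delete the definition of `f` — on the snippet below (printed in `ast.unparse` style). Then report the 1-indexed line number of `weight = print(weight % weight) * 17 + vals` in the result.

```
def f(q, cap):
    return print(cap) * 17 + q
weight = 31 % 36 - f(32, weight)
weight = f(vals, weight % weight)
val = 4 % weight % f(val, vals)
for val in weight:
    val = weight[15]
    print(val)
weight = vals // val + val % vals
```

2

Transformed code:
weight = 31 % 36 - (print(weight) * 17 + 32)
weight = print(weight % weight) * 17 + vals
val = 4 % weight % (print(vals) * 17 + val)
for val in weight:
    val = weight[15]
    print(val)
weight = vals // val + val % vals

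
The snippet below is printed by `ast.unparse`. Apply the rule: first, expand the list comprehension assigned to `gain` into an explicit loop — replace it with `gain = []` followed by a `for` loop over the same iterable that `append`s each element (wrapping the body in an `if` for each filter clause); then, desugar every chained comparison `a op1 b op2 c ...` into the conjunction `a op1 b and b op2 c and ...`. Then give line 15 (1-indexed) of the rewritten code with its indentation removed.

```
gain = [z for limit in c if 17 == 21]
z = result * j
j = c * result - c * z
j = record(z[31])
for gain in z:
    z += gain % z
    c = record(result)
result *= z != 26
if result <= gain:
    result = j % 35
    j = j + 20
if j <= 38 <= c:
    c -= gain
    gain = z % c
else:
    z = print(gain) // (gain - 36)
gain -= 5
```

Transformed code:
gain = []
for limit in c:
    if 17 == 21:
        gain.append(z)
z = result * j
j = c * result - c * z
j = record(z[31])
for gain in z:
    z += gain % z
    c = record(result)
result *= z != 26
if result <= gain:
    result = j % 35
    j = j + 20
if j <= 38 and 38 <= c:
    c -= gain
    gain = z % c
else:
    z = print(gain) // (gain - 36)
gain -= 5

if j <= 38 and 38 <= c:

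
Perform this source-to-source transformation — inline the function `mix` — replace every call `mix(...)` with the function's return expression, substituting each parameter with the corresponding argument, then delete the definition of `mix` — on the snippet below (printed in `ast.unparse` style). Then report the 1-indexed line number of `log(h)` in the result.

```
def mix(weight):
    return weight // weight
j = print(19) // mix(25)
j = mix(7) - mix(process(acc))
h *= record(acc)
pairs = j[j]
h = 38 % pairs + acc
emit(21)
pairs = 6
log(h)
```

8

Transformed code:
j = print(19) // (25 // 25)
j = 7 // 7 - process(acc) // process(acc)
h *= record(acc)
pairs = j[j]
h = 38 % pairs + acc
emit(21)
pairs = 6
log(h)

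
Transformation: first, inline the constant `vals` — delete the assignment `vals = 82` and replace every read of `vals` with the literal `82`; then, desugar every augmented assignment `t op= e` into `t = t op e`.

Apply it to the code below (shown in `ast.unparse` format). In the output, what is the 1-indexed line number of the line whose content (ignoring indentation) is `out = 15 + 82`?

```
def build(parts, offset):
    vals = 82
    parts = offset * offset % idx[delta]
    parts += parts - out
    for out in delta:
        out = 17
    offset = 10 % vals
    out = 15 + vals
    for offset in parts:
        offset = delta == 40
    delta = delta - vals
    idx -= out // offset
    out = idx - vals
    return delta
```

7

Transformed code:
def build(parts, offset):
    parts = offset * offset % idx[delta]
    parts = parts + (parts - out)
    for out in delta:
        out = 17
    offset = 10 % 82
    out = 15 + 82
    for offset in parts:
        offset = delta == 40
    delta = delta - 82
    idx = idx - out // offset
    out = idx - 82
    return delta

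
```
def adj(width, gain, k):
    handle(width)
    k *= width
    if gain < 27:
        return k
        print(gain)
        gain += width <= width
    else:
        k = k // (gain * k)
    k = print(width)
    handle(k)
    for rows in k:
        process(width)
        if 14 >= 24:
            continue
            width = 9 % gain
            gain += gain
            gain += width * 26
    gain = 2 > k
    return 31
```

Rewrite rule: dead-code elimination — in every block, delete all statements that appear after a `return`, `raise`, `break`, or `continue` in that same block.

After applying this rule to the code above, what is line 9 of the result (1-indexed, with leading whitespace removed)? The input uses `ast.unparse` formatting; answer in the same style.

handle(k)

Transformed code:
def adj(width, gain, k):
    handle(width)
    k *= width
    if gain < 27:
        return k
    else:
        k = k // (gain * k)
    k = print(width)
    handle(k)
    for rows in k:
        process(width)
        if 14 >= 24:
            continue
    gain = 2 > k
    return 31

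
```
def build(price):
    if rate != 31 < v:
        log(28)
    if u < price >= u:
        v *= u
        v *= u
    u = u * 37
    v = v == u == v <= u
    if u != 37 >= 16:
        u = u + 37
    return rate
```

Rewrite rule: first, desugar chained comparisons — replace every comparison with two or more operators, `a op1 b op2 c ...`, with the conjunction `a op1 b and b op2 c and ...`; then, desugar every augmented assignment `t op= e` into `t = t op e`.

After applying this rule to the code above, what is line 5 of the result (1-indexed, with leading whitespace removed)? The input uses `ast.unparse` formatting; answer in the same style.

Transformed code:
def build(price):
    if rate != 31 and 31 < v:
        log(28)
    if u < price and price >= u:
        v = v * u
        v = v * u
    u = u * 37
    v = v == u and u == v and (v <= u)
    if u != 37 and 37 >= 16:
        u = u + 37
    return rate

v = v * u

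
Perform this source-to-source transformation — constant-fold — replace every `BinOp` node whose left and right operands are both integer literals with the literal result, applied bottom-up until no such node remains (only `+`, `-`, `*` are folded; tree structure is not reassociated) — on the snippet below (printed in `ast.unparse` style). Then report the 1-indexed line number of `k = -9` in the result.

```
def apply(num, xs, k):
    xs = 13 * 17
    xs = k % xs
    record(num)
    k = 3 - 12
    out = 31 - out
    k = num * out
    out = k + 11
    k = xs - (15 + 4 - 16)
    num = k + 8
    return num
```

Transformed code:
def apply(num, xs, k):
    xs = 221
    xs = k % xs
    record(num)
    k = -9
    out = 31 - out
    k = num * out
    out = k + 11
    k = xs - 3
    num = k + 8
    return num

5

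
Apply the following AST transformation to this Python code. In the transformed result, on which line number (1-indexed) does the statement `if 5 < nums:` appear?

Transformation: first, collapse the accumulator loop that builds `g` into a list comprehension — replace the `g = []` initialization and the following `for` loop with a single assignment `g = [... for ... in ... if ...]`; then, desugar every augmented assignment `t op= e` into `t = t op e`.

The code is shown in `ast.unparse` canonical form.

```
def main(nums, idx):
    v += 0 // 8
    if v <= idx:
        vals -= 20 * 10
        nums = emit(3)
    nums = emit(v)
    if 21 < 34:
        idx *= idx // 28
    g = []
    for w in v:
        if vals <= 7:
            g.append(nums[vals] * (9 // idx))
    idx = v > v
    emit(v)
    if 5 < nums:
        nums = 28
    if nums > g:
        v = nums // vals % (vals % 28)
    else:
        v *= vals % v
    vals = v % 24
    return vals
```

Transformed code:
def main(nums, idx):
    v = v + 0 // 8
    if v <= idx:
        vals = vals - 20 * 10
        nums = emit(3)
    nums = emit(v)
    if 21 < 34:
        idx = idx * (idx // 28)
    g = [nums[vals] * (9 // idx) for w in v if vals <= 7]
    idx = v > v
    emit(v)
    if 5 < nums:
        nums = 28
    if nums > g:
        v = nums // vals % (vals % 28)
    else:
        v = v * (vals % v)
    vals = v % 24
    return vals

12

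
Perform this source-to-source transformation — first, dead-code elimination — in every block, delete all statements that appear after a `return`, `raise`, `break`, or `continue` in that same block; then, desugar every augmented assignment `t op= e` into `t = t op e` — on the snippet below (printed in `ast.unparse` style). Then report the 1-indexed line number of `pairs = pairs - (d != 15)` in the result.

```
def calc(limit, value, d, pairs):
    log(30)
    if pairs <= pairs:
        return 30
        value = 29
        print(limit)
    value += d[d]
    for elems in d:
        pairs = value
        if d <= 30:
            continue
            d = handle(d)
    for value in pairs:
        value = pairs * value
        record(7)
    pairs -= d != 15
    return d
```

13

Transformed code:
def calc(limit, value, d, pairs):
    log(30)
    if pairs <= pairs:
        return 30
    value = value + d[d]
    for elems in d:
        pairs = value
        if d <= 30:
            continue
    for value in pairs:
        value = pairs * value
        record(7)
    pairs = pairs - (d != 15)
    return d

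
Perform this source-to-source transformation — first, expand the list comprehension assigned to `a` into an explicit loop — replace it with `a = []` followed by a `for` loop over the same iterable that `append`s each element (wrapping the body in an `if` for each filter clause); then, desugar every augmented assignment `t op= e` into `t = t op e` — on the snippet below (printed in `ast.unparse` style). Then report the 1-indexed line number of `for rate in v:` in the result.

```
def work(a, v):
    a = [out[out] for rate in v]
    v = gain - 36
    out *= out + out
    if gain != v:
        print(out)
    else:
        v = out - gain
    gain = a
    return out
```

Transformed code:
def work(a, v):
    a = []
    for rate in v:
        a.append(out[out])
    v = gain - 36
    out = out * (out + out)
    if gain != v:
        print(out)
    else:
        v = out - gain
    gain = a
    return out

3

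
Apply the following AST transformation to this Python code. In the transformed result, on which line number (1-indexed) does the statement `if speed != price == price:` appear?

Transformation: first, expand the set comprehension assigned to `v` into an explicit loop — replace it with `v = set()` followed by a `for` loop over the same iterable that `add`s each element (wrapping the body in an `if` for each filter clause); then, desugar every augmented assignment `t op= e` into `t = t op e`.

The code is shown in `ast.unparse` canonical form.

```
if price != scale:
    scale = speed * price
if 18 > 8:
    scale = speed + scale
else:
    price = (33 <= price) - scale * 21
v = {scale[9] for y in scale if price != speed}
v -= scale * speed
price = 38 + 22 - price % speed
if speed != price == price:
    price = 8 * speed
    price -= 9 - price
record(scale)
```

Transformed code:
if price != scale:
    scale = speed * price
if 18 > 8:
    scale = speed + scale
else:
    price = (33 <= price) - scale * 21
v = set()
for y in scale:
    if price != speed:
        v.add(scale[9])
v = v - scale * speed
price = 38 + 22 - price % speed
if speed != price == price:
    price = 8 * speed
    price = price - (9 - price)
record(scale)

13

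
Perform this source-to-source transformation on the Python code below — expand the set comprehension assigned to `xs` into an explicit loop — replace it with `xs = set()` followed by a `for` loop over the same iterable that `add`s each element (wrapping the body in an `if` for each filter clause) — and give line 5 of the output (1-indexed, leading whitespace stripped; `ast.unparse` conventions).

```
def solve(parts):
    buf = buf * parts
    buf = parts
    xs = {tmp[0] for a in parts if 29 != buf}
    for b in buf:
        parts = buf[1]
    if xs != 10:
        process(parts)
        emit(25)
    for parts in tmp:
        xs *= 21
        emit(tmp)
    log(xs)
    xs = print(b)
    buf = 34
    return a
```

Transformed code:
def solve(parts):
    buf = buf * parts
    buf = parts
    xs = set()
    for a in parts:
        if 29 != buf:
            xs.add(tmp[0])
    for b in buf:
        parts = buf[1]
    if xs != 10:
        process(parts)
        emit(25)
    for parts in tmp:
        xs *= 21
        emit(tmp)
    log(xs)
    xs = print(b)
    buf = 34
    return a

for a in parts:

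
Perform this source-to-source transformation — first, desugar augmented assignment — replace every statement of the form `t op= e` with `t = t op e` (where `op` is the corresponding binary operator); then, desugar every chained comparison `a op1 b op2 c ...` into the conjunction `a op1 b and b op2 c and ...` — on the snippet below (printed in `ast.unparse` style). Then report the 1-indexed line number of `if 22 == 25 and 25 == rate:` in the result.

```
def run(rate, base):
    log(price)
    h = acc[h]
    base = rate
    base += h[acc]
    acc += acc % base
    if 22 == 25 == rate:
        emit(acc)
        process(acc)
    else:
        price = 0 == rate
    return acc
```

7

Transformed code:
def run(rate, base):
    log(price)
    h = acc[h]
    base = rate
    base = base + h[acc]
    acc = acc + acc % base
    if 22 == 25 and 25 == rate:
        emit(acc)
        process(acc)
    else:
        price = 0 == rate
    return acc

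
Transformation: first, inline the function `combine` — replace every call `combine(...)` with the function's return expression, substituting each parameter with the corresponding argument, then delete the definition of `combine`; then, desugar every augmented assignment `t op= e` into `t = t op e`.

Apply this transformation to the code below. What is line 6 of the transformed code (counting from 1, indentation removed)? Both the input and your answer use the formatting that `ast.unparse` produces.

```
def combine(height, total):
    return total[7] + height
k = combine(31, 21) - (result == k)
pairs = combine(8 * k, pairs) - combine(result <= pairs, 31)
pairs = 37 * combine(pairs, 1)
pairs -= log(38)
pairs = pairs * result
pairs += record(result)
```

pairs = pairs + record(result)

Transformed code:
k = 21[7] + 31 - (result == k)
pairs = pairs[7] + 8 * k - (31[7] + (result <= pairs))
pairs = 37 * (1[7] + pairs)
pairs = pairs - log(38)
pairs = pairs * result
pairs = pairs + record(result)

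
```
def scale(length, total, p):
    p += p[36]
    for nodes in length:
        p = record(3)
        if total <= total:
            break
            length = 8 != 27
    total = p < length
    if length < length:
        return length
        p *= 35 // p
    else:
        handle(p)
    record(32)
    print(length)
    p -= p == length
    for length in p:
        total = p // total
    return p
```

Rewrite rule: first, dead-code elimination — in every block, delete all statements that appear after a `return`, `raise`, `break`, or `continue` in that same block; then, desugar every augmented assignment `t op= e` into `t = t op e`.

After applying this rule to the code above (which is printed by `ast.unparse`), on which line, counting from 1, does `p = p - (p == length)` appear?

Transformed code:
def scale(length, total, p):
    p = p + p[36]
    for nodes in length:
        p = record(3)
        if total <= total:
            break
    total = p < length
    if length < length:
        return length
    else:
        handle(p)
    record(32)
    print(length)
    p = p - (p == length)
    for length in p:
        total = p // total
    return p

14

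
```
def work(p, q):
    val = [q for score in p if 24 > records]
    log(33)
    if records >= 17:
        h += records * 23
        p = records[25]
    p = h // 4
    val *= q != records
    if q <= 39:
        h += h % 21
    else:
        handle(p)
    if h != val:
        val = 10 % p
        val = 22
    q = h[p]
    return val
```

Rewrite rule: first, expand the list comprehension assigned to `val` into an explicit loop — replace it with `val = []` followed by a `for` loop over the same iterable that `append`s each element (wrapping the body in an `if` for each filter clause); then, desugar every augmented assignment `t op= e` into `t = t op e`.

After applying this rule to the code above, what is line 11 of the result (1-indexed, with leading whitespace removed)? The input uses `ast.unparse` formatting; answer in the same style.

Transformed code:
def work(p, q):
    val = []
    for score in p:
        if 24 > records:
            val.append(q)
    log(33)
    if records >= 17:
        h = h + records * 23
        p = records[25]
    p = h // 4
    val = val * (q != records)
    if q <= 39:
        h = h + h % 21
    else:
        handle(p)
    if h != val:
        val = 10 % p
        val = 22
    q = h[p]
    return val

val = val * (q != records)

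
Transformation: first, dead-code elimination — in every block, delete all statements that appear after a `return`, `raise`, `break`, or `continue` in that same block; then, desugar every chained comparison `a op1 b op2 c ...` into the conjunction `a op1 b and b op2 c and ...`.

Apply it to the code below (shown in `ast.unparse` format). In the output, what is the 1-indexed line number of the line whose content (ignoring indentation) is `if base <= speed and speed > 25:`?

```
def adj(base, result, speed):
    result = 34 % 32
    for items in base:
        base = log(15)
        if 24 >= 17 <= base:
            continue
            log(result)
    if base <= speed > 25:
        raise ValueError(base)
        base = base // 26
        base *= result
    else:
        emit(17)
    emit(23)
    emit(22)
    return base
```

Transformed code:
def adj(base, result, speed):
    result = 34 % 32
    for items in base:
        base = log(15)
        if 24 >= 17 and 17 <= base:
            continue
    if base <= speed and speed > 25:
        raise ValueError(base)
    else:
        emit(17)
    emit(23)
    emit(22)
    return base

7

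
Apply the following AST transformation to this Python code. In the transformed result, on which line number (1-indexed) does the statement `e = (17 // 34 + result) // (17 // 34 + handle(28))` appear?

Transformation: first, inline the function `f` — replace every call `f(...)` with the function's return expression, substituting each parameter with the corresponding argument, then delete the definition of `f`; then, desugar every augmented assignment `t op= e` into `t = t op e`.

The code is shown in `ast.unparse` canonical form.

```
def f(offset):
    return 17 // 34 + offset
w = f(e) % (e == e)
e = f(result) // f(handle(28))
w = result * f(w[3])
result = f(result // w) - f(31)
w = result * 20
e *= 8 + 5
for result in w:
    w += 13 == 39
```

Transformed code:
w = (17 // 34 + e) % (e == e)
e = (17 // 34 + result) // (17 // 34 + handle(28))
w = result * (17 // 34 + w[3])
result = 17 // 34 + result // w - (17 // 34 + 31)
w = result * 20
e = e * (8 + 5)
for result in w:
    w = w + (13 == 39)

2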